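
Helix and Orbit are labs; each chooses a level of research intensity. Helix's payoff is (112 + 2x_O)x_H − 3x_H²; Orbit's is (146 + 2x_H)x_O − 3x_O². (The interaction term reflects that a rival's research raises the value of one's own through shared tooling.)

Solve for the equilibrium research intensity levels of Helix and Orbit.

Expanding Helix's payoff: 112x_H + 2x_Ox_H − 3x_H².
∂π/∂x_H = 112 + 2x_O − 6x_H = 0, so x_H = 56/3 + (1/3)x_O.
Likewise for Orbit: x_O = 73/3 + (1/3)x_H.
Substituting the second reaction function into the first: x_H = 56/3 + (1/3)(73/3 + (1/3)x_H), which gives (8/9)x_H = 241/9 ⇒ x_H = 30.125.
Then x_O = 73/3 + (1/3)·30.125 = 34.375.

30.125, 34.375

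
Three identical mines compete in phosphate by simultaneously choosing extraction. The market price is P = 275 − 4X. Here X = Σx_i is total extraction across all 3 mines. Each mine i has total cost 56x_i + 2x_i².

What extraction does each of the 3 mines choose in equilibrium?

10.95

A representative mine's profit is π_i = x_i(275 − 4X) − 56x_i − 2x_i², with X = x_i + Σ_{j≠i} x_j.
First-order condition: 219 − 12x_i − 4Σ_{j≠i} x_j = 0.
In a symmetric equilibrium every mine chooses the same x, so Σ_{j≠i} x_j = 2x. The condition becomes 219 − 20x = 0, giving x = 219/20 = 10.95.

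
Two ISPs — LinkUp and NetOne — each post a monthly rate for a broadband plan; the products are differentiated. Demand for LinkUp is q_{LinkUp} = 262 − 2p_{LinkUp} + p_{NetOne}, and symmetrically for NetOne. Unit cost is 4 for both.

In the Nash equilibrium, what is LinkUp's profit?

14792

LinkUp's profit: π = (p_{LinkUp} − 4)(262 − 2p_{LinkUp} + p_{NetOne}).
∂π/∂p_{LinkUp} = 270 − 4p_{LinkUp} + p_{NetOne} = 0 ⇒ p_{LinkUp} = 67.5 + 0.25p_{NetOne}.
By symmetry p_{NetOne} = p_{LinkUp}; substituting into the reaction function, 0.75p_{LinkUp} = 67.5 and p_{LinkUp} = 90.
q_{LinkUp} = 262 − 2·90 + 90 = 172.
Profit = (90 − 4)·172 = 14792.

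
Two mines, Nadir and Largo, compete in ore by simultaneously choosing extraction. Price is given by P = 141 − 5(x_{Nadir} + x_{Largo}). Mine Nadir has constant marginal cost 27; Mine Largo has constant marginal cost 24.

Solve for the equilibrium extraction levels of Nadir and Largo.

Mine Nadir's profit: π = x_{Nadir}(141 − 5(x_{Nadir} + x_{Largo})) − 27x_{Nadir}.
∂π/∂x_{Nadir} = 114 − 10x_{Nadir} − 5x_{Largo} = 0, so x_{Nadir} = 11.4 − 0.5x_{Largo}.
By the same steps for Largo: x_{Largo} = 11.7 − 0.5x_{Nadir}.
Solving the two reaction functions simultaneously: (1 − (−0.5)(−0.5))x_{Nadir} = 11.4 − 0.5·11.7, so 0.75x_{Nadir} = 5.55 and x_{Nadir} = 7.4.
Then x_{Largo} = 11.7 − 0.5·7.4 = 8.

7.4, 8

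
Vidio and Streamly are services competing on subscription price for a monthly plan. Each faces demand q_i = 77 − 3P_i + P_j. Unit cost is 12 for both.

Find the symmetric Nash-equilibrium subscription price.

Vidio's profit: π = (P_{Vidio} − 12)(77 − 3P_{Vidio} + P_{Streamly}).
∂π/∂P_{Vidio} = 113 − 6P_{Vidio} + P_{Streamly} = 0 ⇒ P_{Vidio} = 113/6 + (1/6)P_{Streamly}.
The game is symmetric, so in equilibrium P_{Streamly} = P_{Vidio}: the reaction function gives (5/6)P_{Vidio} = 113/6, hence P_{Vidio} = 22.6.

22.6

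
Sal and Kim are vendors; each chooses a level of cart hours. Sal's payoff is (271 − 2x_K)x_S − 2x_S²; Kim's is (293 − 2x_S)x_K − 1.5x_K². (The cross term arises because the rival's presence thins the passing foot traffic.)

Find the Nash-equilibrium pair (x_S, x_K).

Expanding Sal's payoff: 271x_S − 2x_Kx_S − 2x_S².
∂π/∂x_S = 271 − 2x_K − 4x_S = 0, so x_S = 67.75 − 0.5x_K.
Likewise for Kim: x_K = 293/3 − (2/3)x_S.
Substituting the second reaction function into the first: x_S = 67.75 − 0.5(293/3 − (2/3)x_S), which gives (2/3)x_S = 227/12 ⇒ x_S = 28.375.
Then x_K = 293/3 − (2/3)·28.375 = 78.75.

28.375, 78.75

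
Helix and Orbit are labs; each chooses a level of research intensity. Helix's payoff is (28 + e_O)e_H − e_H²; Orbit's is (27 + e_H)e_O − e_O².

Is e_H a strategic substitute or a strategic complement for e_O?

Expanding Helix's payoff: 28e_H + e_Oe_H − e_H².
∂π/∂e_H = 28 + e_O − 2e_H = 0, so e_H = 14 + 0.5e_O.
The best-response slope de_H/de_O = 0.5 > 0: the reaction function is upward-sloping, so the choices are strategic complements.

strategic complements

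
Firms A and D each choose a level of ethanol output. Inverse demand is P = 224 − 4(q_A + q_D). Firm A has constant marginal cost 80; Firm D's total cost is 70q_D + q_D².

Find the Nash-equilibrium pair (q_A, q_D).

12.875, 10.25

Firm A's profit: π = q_A(224 − 4(q_A + q_D)) − 80q_A.
∂π/∂q_A = 144 − 8q_A − 4q_D = 0, so q_A = 18 − 0.5q_D.
For D: ∂π/∂q_D = 154 − 10q_D − 4q_A = 0 ⇒ q_D = 15.4 − 0.4q_A.
Substituting the second reaction function into the first: q_A = 18 − 0.5(15.4 − 0.4q_A), which gives 0.8q_A = 10.3 ⇒ q_A = 12.875.
Then q_D = 15.4 − 0.4·12.875 = 10.25.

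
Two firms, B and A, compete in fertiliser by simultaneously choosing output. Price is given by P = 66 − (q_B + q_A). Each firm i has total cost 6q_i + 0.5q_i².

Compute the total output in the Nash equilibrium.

30

Firm B's profit: π = q_B(66 − (q_B + q_A)) − 6q_B − 0.5q_B².
∂π/∂q_B = 60 − 3q_B − q_A = 0, so q_B = 20 − (1/3)q_A.
By symmetry q_A = q_B; substituting into the reaction function, (4/3)q_B = 20 and q_B = 15.
Total output: 15 + 15 = 30.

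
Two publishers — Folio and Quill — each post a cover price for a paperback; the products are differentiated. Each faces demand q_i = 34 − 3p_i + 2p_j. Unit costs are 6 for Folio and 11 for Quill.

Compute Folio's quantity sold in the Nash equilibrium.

23.8125

Folio's profit: π = (p_{Folio} − 6)(34 − 3p_{Folio} + 2p_{Quill}).
∂π/∂p_{Folio} = 52 − 6p_{Folio} + 2p_{Quill} = 0 ⇒ p_{Folio} = 26/3 + (1/3)p_{Quill}.
Similarly p_{Quill} = 67/6 + (1/3)p_{Folio}.
Plugging p_{Quill} into Folio's best response: p_{Folio} = 26/3 + (1/3)(67/6 + (1/3)p_{Folio}) ⇒ (8/9)p_{Folio} = 223/18, so p_{Folio} = 13.9375.
Then p_{Quill} = 67/6 + (1/3)·13.9375 = 15.8125.
q_{Folio} = 34 − 3·13.9375 + 2·15.8125 = 23.8125.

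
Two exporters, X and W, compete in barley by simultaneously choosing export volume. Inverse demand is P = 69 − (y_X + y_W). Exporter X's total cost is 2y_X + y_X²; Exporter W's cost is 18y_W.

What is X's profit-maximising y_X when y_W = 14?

Exporter X's profit: π = y_X(69 − (y_X + y_W)) − 2y_X − y_X².
∂π/∂y_X = 67 − 4y_X − y_W = 0, so y_X = 16.75 − 0.25y_W.
At y_W = 14: y_X = 16.75 − 0.25·14 = 13.25.

13.25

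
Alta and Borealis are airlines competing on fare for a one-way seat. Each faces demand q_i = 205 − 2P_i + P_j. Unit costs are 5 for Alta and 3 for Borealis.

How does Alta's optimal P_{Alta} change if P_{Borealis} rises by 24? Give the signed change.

Alta's profit: π = (P_{Alta} − 5)(205 − 2P_{Alta} + P_{Borealis}).
∂π/∂P_{Alta} = 215 − 4P_{Alta} + P_{Borealis} = 0 ⇒ P_{Alta} = 53.75 + 0.25P_{Borealis}.
The reaction-function slope is 0.25, so a 24-unit rise in P_{Borealis} moves P_{Alta} by 0.25 × 24 = 6. Alta's best response rises — the actions are strategic complements.

6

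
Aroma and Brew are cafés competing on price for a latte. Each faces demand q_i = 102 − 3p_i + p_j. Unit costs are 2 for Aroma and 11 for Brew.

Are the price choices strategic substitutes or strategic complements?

Aroma's profit: π = (p_{Aroma} − 2)(102 − 3p_{Aroma} + p_{Brew}).
∂π/∂p_{Aroma} = 108 − 6p_{Aroma} + p_{Brew} = 0 ⇒ p_{Aroma} = 18 + (1/6)p_{Brew}.
The best-response slope dp_{Aroma}/dp_{Brew} = 1/6 > 0: the reaction function is upward-sloping, so the choices are strategic complements.

strategic complements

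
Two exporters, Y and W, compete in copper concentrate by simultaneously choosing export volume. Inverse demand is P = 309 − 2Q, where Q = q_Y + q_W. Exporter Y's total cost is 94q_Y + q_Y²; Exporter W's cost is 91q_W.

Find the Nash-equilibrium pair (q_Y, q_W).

Exporter Y's profit: π = q_Y(309 − 2(q_Y + q_W)) − 94q_Y − q_Y².
∂π/∂q_Y = 215 − 6q_Y − 2q_W = 0, so q_Y = 215/6 − (1/3)q_W.
For W: ∂π/∂q_W = 218 − 4q_W − 2q_Y = 0 ⇒ q_W = 54.5 − 0.5q_Y.
Substituting the second reaction function into the first: q_Y = 215/6 − (1/3)(54.5 − 0.5q_Y), which gives (5/6)q_Y = 53/3 ⇒ q_Y = 21.2.
Then q_W = 54.5 − 0.5·21.2 = 43.9.

21.2, 43.9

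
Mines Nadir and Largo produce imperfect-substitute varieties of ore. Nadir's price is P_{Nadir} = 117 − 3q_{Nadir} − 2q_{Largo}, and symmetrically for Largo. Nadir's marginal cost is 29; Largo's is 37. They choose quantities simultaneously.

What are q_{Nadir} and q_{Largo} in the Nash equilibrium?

11.5, 9.5

Mine Nadir's profit: π = q_{Nadir}(117 − 3q_{Nadir} − 2q_{Largo}) − 29q_{Nadir}.
∂π/∂q_{Nadir} = 88 − 6q_{Nadir} − 2q_{Largo} = 0 ⇒ q_{Nadir} = 44/3 − (1/3)q_{Largo}.
Similarly q_{Largo} = 40/3 − (1/3)q_{Nadir}.
Plugging q_{Largo} into Nadir's best response: q_{Nadir} = 44/3 − (1/3)(40/3 − (1/3)q_{Nadir}) ⇒ (8/9)q_{Nadir} = 92/9, so q_{Nadir} = 11.5.
Then q_{Largo} = 40/3 − (1/3)·11.5 = 9.5.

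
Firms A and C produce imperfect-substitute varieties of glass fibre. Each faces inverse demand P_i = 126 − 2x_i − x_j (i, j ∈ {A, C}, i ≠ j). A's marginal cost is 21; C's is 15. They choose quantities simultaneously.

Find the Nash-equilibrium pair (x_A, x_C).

20.6, 22.6

Firm A's profit: π = x_A(126 − 2x_A − x_C) − 21x_A.
∂π/∂x_A = 105 − 4x_A − x_C = 0 ⇒ x_A = 26.25 − 0.25x_C.
Similarly x_C = 27.75 − 0.25x_A.
Plugging x_C into A's best response: x_A = 26.25 − 0.25(27.75 − 0.25x_A) ⇒ 0.9375x_A = 19.3125, so x_A = 20.6.
Then x_C = 27.75 − 0.25·20.6 = 22.6.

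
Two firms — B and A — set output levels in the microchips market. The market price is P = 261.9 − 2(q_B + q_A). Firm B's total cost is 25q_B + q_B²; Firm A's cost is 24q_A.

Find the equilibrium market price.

Firm B's profit: π = q_B(261.9 − 2(q_B + q_A)) − 25q_B − q_B².
∂π/∂q_B = 236.9 − 6q_B − 2q_A = 0, so q_B = 2369/60 − (1/3)q_A.
For A: ∂π/∂q_A = 237.9 − 4q_A − 2q_B = 0 ⇒ q_A = 59.475 − 0.5q_B.
Substituting the second reaction function into the first: q_B = 2369/60 − (1/3)(59.475 − 0.5q_B), which gives (5/6)q_B = 2359/120 ⇒ q_B = 23.59.
Then q_A = 59.475 − 0.5·23.59 = 47.68.
Equilibrium price: P = 261.9 − 2·71.27 = 119.36.

119.36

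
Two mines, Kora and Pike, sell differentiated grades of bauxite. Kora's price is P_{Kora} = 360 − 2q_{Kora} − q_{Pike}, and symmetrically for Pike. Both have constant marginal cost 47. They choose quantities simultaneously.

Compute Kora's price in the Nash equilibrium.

172.2

Mine Kora's profit: π = q_{Kora}(360 − 2q_{Kora} − q_{Pike}) − 47q_{Kora}.
∂π/∂q_{Kora} = 313 − 4q_{Kora} − q_{Pike} = 0 ⇒ q_{Kora} = 78.25 − 0.25q_{Pike}.
The game is symmetric, so in equilibrium q_{Pike} = q_{Kora}: the reaction function gives 1.25q_{Kora} = 78.25, hence q_{Kora} = 62.6.
P_{Kora} = 360 − 2·62.6 − 62.6 = 172.2.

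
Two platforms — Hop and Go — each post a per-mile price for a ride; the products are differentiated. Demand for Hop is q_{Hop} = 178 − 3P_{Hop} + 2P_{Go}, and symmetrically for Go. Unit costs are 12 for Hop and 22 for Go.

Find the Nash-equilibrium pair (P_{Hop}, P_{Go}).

Hop's profit: π = (P_{Hop} − 12)(178 − 3P_{Hop} + 2P_{Go}).
∂π/∂P_{Hop} = 214 − 6P_{Hop} + 2P_{Go} = 0 ⇒ P_{Hop} = 107/3 + (1/3)P_{Go}.
Similarly P_{Go} = 122/3 + (1/3)P_{Hop}.
Substituting the second reaction function into the first: P_{Hop} = 107/3 + (1/3)(122/3 + (1/3)P_{Hop}), which gives (8/9)P_{Hop} = 443/9 ⇒ P_{Hop} = 55.375.
Then P_{Go} = 122/3 + (1/3)·55.375 = 59.125.

55.375, 59.125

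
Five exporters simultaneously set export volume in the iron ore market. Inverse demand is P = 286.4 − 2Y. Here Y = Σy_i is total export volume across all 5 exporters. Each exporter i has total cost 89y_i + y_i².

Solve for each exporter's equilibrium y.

14.1

A representative exporter's profit is π_i = y_i(286.4 − 2Y) − 89y_i − y_i², with Y = y_i + Σ_{j≠i} y_j.
First-order condition: 197.4 − 6y_i − 2Σ_{j≠i} y_j = 0.
Imposing symmetry (y_j = y for all j) turns Σ_{j≠i} y_j into 4y, so 197.4 = 14y and y = 14.1.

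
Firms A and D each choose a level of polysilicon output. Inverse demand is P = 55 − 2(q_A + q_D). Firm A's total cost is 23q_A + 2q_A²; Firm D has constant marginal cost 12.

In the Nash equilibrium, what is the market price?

32

Firm A's profit: π = q_A(55 − 2(q_A + q_D)) − 23q_A − 2q_A².
∂π/∂q_A = 32 − 8q_A − 2q_D = 0, so q_A = 4 − 0.25q_D.
For D: ∂π/∂q_D = 43 − 4q_D − 2q_A = 0 ⇒ q_D = 10.75 − 0.5q_A.
Plugging q_D into A's best response: q_A = 4 − 0.25(10.75 − 0.5q_A) ⇒ 0.875q_A = 1.3125, so q_A = 1.5.
Then q_D = 10.75 − 0.5·1.5 = 10.
Equilibrium price: P = 55 − 2·11.5 = 32.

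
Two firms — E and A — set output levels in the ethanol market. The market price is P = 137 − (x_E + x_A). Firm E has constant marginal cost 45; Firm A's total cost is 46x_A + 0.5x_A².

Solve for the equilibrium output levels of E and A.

37, 18

Firm E's profit: π = x_E(137 − (x_E + x_A)) − 45x_E.
∂π/∂x_E = 92 − 2x_E − x_A = 0, so x_E = 46 − 0.5x_A.
For A: ∂π/∂x_A = 91 − 3x_A − x_E = 0 ⇒ x_A = 91/3 − (1/3)x_E.
Substituting the second reaction function into the first: x_E = 46 − 0.5(91/3 − (1/3)x_E), which gives (5/6)x_E = 185/6 ⇒ x_E = 37.
Then x_A = 91/3 − (1/3)·37 = 18.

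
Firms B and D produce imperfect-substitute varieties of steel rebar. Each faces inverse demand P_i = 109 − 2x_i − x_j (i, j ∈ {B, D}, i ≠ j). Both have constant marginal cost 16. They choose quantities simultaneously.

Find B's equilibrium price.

53.2

Firm B's profit: π = x_B(109 − 2x_B − x_D) − 16x_B.
∂π/∂x_B = 93 − 4x_B − x_D = 0 ⇒ x_B = 23.25 − 0.25x_D.
By symmetry x_D = x_B; substituting into the reaction function, 1.25x_B = 23.25 and x_B = 18.6.
P_B = 109 − 2·18.6 − 18.6 = 53.2.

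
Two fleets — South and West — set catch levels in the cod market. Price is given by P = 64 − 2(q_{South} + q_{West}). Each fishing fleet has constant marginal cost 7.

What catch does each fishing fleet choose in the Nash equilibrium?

Fishing fleet South's profit: π = q_{South}(64 − 2(q_{South} + q_{West})) − 7q_{South}.
∂π/∂q_{South} = 57 − 4q_{South} − 2q_{West} = 0, so q_{South} = 14.25 − 0.5q_{West}.
By symmetry q_{West} = q_{South}; substituting into the reaction function, 1.5q_{South} = 14.25 and q_{South} = 9.5.

9.5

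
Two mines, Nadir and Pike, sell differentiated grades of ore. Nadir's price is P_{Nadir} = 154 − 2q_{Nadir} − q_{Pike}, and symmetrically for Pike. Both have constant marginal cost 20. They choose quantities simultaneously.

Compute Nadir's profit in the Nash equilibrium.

1436.48

Mine Nadir's profit: π = q_{Nadir}(154 − 2q_{Nadir} − q_{Pike}) − 20q_{Nadir}.
∂π/∂q_{Nadir} = 134 − 4q_{Nadir} − q_{Pike} = 0 ⇒ q_{Nadir} = 33.5 − 0.25q_{Pike}.
Setting q_{Nadir} = q_{Pike} in the reaction function: q_{Nadir} = 33.5 − 0.25q_{Nadir}, so q_{Nadir} = 33.5 / 1.25 = 26.8.
P_{Nadir} = 154 − 2·26.8 − 26.8 = 73.6.
Profit = (73.6 − 20)·26.8 = 1436.48.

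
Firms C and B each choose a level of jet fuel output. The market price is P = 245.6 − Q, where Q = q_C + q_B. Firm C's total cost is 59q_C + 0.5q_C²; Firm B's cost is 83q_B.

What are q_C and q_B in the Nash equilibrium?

Firm C's profit: π = q_C(245.6 − (q_C + q_B)) − 59q_C − 0.5q_C².
∂π/∂q_C = 186.6 − 3q_C − q_B = 0, so q_C = 62.2 − (1/3)q_B.
For B: ∂π/∂q_B = 162.6 − 2q_B − q_C = 0 ⇒ q_B = 81.3 − 0.5q_C.
Solving the two reaction functions simultaneously: (1 − (−1/3)(−0.5))q_C = 62.2 − (1/3)·81.3, so (5/6)q_C = 35.1 and q_C = 42.12.
Then q_B = 81.3 − 0.5·42.12 = 60.24.

42.12, 60.24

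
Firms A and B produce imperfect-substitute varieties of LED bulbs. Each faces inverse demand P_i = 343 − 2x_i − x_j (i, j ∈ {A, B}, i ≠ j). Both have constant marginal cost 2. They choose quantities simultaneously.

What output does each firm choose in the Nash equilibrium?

Firm A's profit: π = x_A(343 − 2x_A − x_B) − 2x_A.
∂π/∂x_A = 341 − 4x_A − x_B = 0 ⇒ x_A = 85.25 − 0.25x_B.
By symmetry x_B = x_A; substituting into the reaction function, 1.25x_A = 85.25 and x_A = 68.2.

68.2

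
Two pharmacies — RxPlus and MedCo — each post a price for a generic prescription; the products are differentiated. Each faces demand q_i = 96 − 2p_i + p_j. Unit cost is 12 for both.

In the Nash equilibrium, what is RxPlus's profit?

1568

RxPlus's profit: π = (p_{RxPlus} − 12)(96 − 2p_{RxPlus} + p_{MedCo}).
∂π/∂p_{RxPlus} = 120 − 4p_{RxPlus} + p_{MedCo} = 0 ⇒ p_{RxPlus} = 30 + 0.25p_{MedCo}.
Setting p_{RxPlus} = p_{MedCo} in the reaction function: p_{RxPlus} = 30 + 0.25p_{RxPlus}, so p_{RxPlus} = 30 / 0.75 = 40.
q_{RxPlus} = 96 − 2·40 + 40 = 56.
Profit = (40 − 12)·56 = 1568.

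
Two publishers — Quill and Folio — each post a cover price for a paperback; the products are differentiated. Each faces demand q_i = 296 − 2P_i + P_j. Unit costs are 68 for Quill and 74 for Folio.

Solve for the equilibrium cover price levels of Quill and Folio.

Quill's profit: π = (P_{Quill} − 68)(296 − 2P_{Quill} + P_{Folio}).
∂π/∂P_{Quill} = 432 − 4P_{Quill} + P_{Folio} = 0 ⇒ P_{Quill} = 108 + 0.25P_{Folio}.
Similarly P_{Folio} = 111 + 0.25P_{Quill}.
Plugging P_{Folio} into Quill's best response: P_{Quill} = 108 + 0.25(111 + 0.25P_{Quill}) ⇒ 0.9375P_{Quill} = 135.75, so P_{Quill} = 144.8.
Then P_{Folio} = 111 + 0.25·144.8 = 147.2.

144.8, 147.2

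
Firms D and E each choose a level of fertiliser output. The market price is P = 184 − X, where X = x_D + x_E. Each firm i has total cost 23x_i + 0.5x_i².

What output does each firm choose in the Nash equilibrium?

40.25

Firm D's profit: π = x_D(184 − (x_D + x_E)) − 23x_D − 0.5x_D².
∂π/∂x_D = 161 − 3x_D − x_E = 0, so x_D = 161/3 − (1/3)x_E.
Setting x_D = x_E in the reaction function: x_D = 161/3 − (1/3)x_D, so x_D = (161/3) / (4/3) = 40.25.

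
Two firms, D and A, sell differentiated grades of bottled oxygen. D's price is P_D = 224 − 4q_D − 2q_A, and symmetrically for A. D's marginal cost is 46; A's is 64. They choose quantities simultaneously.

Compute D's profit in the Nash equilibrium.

Firm D's profit: π = q_D(224 − 4q_D − 2q_A) − 46q_D.
∂π/∂q_D = 178 − 8q_D − 2q_A = 0 ⇒ q_D = 22.25 − 0.25q_A.
Similarly q_A = 20 − 0.25q_D.
Solving the two reaction functions simultaneously: (1 − (−0.25)(−0.25))q_D = 22.25 − 0.25·20, so 0.9375q_D = 17.25 and q_D = 18.4.
Then q_A = 20 − 0.25·18.4 = 15.4.
P_D = 224 − 4·18.4 − 2·15.4 = 119.6.
Profit = (119.6 − 46)·18.4 = 1354.24.

1354.24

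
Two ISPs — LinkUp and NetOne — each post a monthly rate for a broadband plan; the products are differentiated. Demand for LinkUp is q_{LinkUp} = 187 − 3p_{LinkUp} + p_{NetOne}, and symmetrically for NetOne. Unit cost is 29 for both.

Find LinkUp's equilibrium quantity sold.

LinkUp's profit: π = (p_{LinkUp} − 29)(187 − 3p_{LinkUp} + p_{NetOne}).
∂π/∂p_{LinkUp} = 274 − 6p_{LinkUp} + p_{NetOne} = 0 ⇒ p_{LinkUp} = 137/3 + (1/6)p_{NetOne}.
The game is symmetric, so in equilibrium p_{NetOne} = p_{LinkUp}: the reaction function gives (5/6)p_{LinkUp} = 137/3, hence p_{LinkUp} = 54.8.
q_{LinkUp} = 187 − 3·54.8 + 54.8 = 77.4.

77.4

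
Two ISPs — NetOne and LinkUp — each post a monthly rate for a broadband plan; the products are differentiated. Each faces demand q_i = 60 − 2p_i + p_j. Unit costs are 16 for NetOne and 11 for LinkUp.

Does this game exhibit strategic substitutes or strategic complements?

strategic complements

NetOne's profit: π = (p_{NetOne} − 16)(60 − 2p_{NetOne} + p_{LinkUp}).
∂π/∂p_{NetOne} = 92 − 4p_{NetOne} + p_{LinkUp} = 0 ⇒ p_{NetOne} = 23 + 0.25p_{LinkUp}.
The best-response slope dp_{NetOne}/dp_{LinkUp} = 0.25 > 0: the reaction function is upward-sloping, so the choices are strategic complements.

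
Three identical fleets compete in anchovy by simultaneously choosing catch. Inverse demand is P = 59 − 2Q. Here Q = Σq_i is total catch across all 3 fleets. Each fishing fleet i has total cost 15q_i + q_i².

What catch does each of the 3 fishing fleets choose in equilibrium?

A representative fishing fleet's profit is π_i = q_i(59 − 2Q) − 15q_i − q_i², with Q = q_i + Σ_{j≠i} q_j.
First-order condition: 44 − 6q_i − 2Σ_{j≠i} q_j = 0.
In a symmetric equilibrium every fishing fleet chooses the same q, so Σ_{j≠i} q_j = 2q. The condition becomes 44 − 10q = 0, giving q = 44/10 = 4.4.

4.4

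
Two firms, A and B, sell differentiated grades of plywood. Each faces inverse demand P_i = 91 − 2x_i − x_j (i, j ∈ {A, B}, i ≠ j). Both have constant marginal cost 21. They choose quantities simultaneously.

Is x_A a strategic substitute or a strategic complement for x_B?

strategic substitutes

Firm A's profit: π = x_A(91 − 2x_A − x_B) − 21x_A.
∂π/∂x_A = 70 − 4x_A − x_B = 0 ⇒ x_A = 17.5 − 0.25x_B.
The best-response slope dx_A/dx_B = −0.25 < 0: the reaction function is downward-sloping, so the choices are strategic substitutes.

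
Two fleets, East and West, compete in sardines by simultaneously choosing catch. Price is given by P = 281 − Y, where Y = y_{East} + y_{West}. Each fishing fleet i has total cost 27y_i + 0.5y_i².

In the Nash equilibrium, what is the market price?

154

Fishing fleet East's profit: π = y_{East}(281 − (y_{East} + y_{West})) − 27y_{East} − 0.5y_{East}².
∂π/∂y_{East} = 254 − 3y_{East} − y_{West} = 0, so y_{East} = 254/3 − (1/3)y_{West}.
By symmetry y_{West} = y_{East}; substituting into the reaction function, (4/3)y_{East} = 254/3 and y_{East} = 63.5.
Equilibrium price: P = 281 − 127 = 154.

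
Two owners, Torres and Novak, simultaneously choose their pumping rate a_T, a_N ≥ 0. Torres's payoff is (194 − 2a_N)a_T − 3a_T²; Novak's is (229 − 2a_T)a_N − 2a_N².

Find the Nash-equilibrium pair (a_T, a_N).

Expanding Torres's payoff: 194a_T − 2a_Na_T − 3a_T².
∂π/∂a_T = 194 − 2a_N − 6a_T = 0, so a_T = 97/3 − (1/3)a_N.
Likewise for Novak: a_N = 57.25 − 0.5a_T.
Solving the two reaction functions simultaneously: (1 − (−1/3)(−0.5))a_T = 97/3 − (1/3)·57.25, so (5/6)a_T = 13.25 and a_T = 15.9.
Then a_N = 57.25 − 0.5·15.9 = 49.3.

15.9, 49.3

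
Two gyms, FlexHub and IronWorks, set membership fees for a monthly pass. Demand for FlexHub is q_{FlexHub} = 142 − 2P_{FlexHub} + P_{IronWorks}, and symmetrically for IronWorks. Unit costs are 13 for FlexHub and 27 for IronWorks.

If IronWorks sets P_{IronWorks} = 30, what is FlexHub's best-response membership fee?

49.5

FlexHub's profit: π = (P_{FlexHub} − 13)(142 − 2P_{FlexHub} + P_{IronWorks}).
∂π/∂P_{FlexHub} = 168 − 4P_{FlexHub} + P_{IronWorks} = 0 ⇒ P_{FlexHub} = 42 + 0.25P_{IronWorks}.
At P_{IronWorks} = 30: P_{FlexHub} = 42 + 0.25·30 = 49.5.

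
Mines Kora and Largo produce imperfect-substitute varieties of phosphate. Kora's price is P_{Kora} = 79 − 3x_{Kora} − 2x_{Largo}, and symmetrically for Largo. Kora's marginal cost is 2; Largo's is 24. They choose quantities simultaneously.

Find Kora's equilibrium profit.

Mine Kora's profit: π = x_{Kora}(79 − 3x_{Kora} − 2x_{Largo}) − 2x_{Kora}.
∂π/∂x_{Kora} = 77 − 6x_{Kora} − 2x_{Largo} = 0 ⇒ x_{Kora} = 77/6 − (1/3)x_{Largo}.
Similarly x_{Largo} = 55/6 − (1/3)x_{Kora}.
Plugging x_{Largo} into Kora's best response: x_{Kora} = 77/6 − (1/3)(55/6 − (1/3)x_{Kora}) ⇒ (8/9)x_{Kora} = 88/9, so x_{Kora} = 11.
Then x_{Largo} = 55/6 − (1/3)·11 = 5.5.
P_{Kora} = 79 − 3·11 − 2·5.5 = 35.
Profit = (35 − 2)·11 = 363.

363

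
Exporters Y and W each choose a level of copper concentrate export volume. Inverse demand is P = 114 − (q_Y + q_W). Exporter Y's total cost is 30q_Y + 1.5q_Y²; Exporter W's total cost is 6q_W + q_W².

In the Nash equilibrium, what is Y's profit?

Exporter Y's profit: π = q_Y(114 − (q_Y + q_W)) − 30q_Y − 1.5q_Y².
∂π/∂q_Y = 84 − 5q_Y − q_W = 0, so q_Y = 16.8 − 0.2q_W.
For W: ∂π/∂q_W = 108 − 4q_W − q_Y = 0 ⇒ q_W = 27 − 0.25q_Y.
Plugging q_W into Y's best response: q_Y = 16.8 − 0.2(27 − 0.25q_Y) ⇒ 0.95q_Y = 11.4, so q_Y = 12.
Then q_W = 27 − 0.25·12 = 24.
Price P = 114 − 36 = 78.
Y's profit: (78 − 30)·12 − 1.5(12)² = 360.

360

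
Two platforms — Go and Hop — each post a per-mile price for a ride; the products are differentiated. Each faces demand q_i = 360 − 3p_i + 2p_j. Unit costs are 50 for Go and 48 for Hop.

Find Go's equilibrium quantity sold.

Go's profit: π = (p_{Go} − 50)(360 − 3p_{Go} + 2p_{Hop}).
∂π/∂p_{Go} = 510 − 6p_{Go} + 2p_{Hop} = 0 ⇒ p_{Go} = 85 + (1/3)p_{Hop}.
Similarly p_{Hop} = 84 + (1/3)p_{Go}.
Plugging p_{Hop} into Go's best response: p_{Go} = 85 + (1/3)(84 + (1/3)p_{Go}) ⇒ (8/9)p_{Go} = 113, so p_{Go} = 127.125.
Then p_{Hop} = 84 + (1/3)·127.125 = 126.375.
q_{Go} = 360 − 3·127.125 + 2·126.375 = 231.375.

231.375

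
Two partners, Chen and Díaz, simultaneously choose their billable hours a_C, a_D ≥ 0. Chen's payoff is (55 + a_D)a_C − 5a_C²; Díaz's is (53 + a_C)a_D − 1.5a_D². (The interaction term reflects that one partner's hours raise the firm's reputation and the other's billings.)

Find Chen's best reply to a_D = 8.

6.3

Expanding Chen's payoff: 55a_C + a_Da_C − 5a_C².
∂π/∂a_C = 55 + a_D − 10a_C = 0, so a_C = 5.5 + 0.1a_D.
At a_D = 8: a_C = 5.5 + 0.1·8 = 6.3.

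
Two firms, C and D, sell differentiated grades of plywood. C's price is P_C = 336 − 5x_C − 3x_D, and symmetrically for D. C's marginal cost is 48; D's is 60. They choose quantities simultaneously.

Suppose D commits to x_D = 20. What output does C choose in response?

Firm C's profit: π = x_C(336 − 5x_C − 3x_D) − 48x_C.
∂π/∂x_C = 288 − 10x_C − 3x_D = 0 ⇒ x_C = 28.8 − 0.3x_D.
At x_D = 20: x_C = 28.8 − 0.3·20 = 22.8.

22.8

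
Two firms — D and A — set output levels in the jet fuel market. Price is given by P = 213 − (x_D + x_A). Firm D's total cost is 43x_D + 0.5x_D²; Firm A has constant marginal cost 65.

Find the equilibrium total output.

93.2

Firm D's profit: π = x_D(213 − (x_D + x_A)) − 43x_D − 0.5x_D².
∂π/∂x_D = 170 − 3x_D − x_A = 0, so x_D = 170/3 − (1/3)x_A.
For A: ∂π/∂x_A = 148 − 2x_A − x_D = 0 ⇒ x_A = 74 − 0.5x_D.
Substituting the second reaction function into the first: x_D = 170/3 − (1/3)(74 − 0.5x_D), which gives (5/6)x_D = 32 ⇒ x_D = 38.4.
Then x_A = 74 − 0.5·38.4 = 54.8.
Total output: 38.4 + 54.8 = 93.2.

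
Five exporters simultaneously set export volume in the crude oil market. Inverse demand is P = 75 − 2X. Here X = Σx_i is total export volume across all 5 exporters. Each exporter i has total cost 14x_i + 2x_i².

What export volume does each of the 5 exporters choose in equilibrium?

3.8125

A representative exporter's profit is π_i = x_i(75 − 2X) − 14x_i − 2x_i², with X = x_i + Σ_{j≠i} x_j.
First-order condition: 61 − 8x_i − 2Σ_{j≠i} x_j = 0.
In a symmetric equilibrium every exporter chooses the same x, so Σ_{j≠i} x_j = 4x. The condition becomes 61 − 16x = 0, giving x = 61/16 = 3.8125.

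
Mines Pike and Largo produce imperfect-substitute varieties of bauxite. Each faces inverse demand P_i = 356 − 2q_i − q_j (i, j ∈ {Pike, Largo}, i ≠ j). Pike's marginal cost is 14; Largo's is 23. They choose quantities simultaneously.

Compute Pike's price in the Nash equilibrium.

152

Mine Pike's profit: π = q_{Pike}(356 − 2q_{Pike} − q_{Largo}) − 14q_{Pike}.
∂π/∂q_{Pike} = 342 − 4q_{Pike} − q_{Largo} = 0 ⇒ q_{Pike} = 85.5 − 0.25q_{Largo}.
Similarly q_{Largo} = 83.25 − 0.25q_{Pike}.
Substituting the second reaction function into the first: q_{Pike} = 85.5 − 0.25(83.25 − 0.25q_{Pike}), which gives 0.9375q_{Pike} = 64.6875 ⇒ q_{Pike} = 69.
Then q_{Largo} = 83.25 − 0.25·69 = 66.
P_{Pike} = 356 − 2·69 − 66 = 152.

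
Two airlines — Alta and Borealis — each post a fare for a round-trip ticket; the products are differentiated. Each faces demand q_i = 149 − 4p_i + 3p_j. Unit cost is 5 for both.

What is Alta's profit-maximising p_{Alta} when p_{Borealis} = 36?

34.625

Alta's profit: π = (p_{Alta} − 5)(149 − 4p_{Alta} + 3p_{Borealis}).
∂π/∂p_{Alta} = 169 − 8p_{Alta} + 3p_{Borealis} = 0 ⇒ p_{Alta} = 21.125 + 0.375p_{Borealis}.
At p_{Borealis} = 36: p_{Alta} = 21.125 + 0.375·36 = 34.625.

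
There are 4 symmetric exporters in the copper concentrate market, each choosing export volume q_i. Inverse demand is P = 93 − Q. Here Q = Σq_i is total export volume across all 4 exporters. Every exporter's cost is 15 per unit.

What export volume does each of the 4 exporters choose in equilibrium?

15.6

A representative exporter's profit is π_i = q_i(93 − Q) − 15q_i, with Q = q_i + Σ_{j≠i} q_j.
First-order condition: 78 − 2q_i − Σ_{j≠i} q_j = 0.
In a symmetric equilibrium every exporter chooses the same q, so Σ_{j≠i} q_j = 3q. The condition becomes 78 − 5q = 0, giving q = 78/5 = 15.6.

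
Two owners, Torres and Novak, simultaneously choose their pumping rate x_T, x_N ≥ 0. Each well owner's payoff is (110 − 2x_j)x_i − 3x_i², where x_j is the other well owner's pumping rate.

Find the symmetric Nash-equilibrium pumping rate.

13.75

Torres's payoff is (110 − 2x_N)x_T − 3x_T².
∂π/∂x_T = 110 − 2x_N − 6x_T = 0, so x_T = 55/3 − (1/3)x_N.
Setting x_T = x_N in the reaction function: x_T = 55/3 − (1/3)x_T, so x_T = (55/3) / (4/3) = 13.75.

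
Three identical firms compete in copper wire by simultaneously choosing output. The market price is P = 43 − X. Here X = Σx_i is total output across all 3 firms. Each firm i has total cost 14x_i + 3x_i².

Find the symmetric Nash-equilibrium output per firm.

A representative firm's profit is π_i = x_i(43 − X) − 14x_i − 3x_i², with X = x_i + Σ_{j≠i} x_j.
First-order condition: 29 − 8x_i − Σ_{j≠i} x_j = 0.
With identical firms, set every x_j = x: then 29 − 8x − 2x = 0, i.e. x = 29/10 = 2.9.

2.9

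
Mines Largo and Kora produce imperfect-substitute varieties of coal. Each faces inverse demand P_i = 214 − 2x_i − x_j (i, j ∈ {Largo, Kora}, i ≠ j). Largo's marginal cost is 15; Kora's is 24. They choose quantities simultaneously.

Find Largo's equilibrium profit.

3264.32

Mine Largo's profit: π = x_{Largo}(214 − 2x_{Largo} − x_{Kora}) − 15x_{Largo}.
∂π/∂x_{Largo} = 199 − 4x_{Largo} − x_{Kora} = 0 ⇒ x_{Largo} = 49.75 − 0.25x_{Kora}.
Similarly x_{Kora} = 47.5 − 0.25x_{Largo}.
Substituting the second reaction function into the first: x_{Largo} = 49.75 − 0.25(47.5 − 0.25x_{Largo}), which gives 0.9375x_{Largo} = 37.875 ⇒ x_{Largo} = 40.4.
Then x_{Kora} = 47.5 − 0.25·40.4 = 37.4.
P_{Largo} = 214 − 2·40.4 − 37.4 = 95.8.
Profit = (95.8 − 15)·40.4 = 3264.32.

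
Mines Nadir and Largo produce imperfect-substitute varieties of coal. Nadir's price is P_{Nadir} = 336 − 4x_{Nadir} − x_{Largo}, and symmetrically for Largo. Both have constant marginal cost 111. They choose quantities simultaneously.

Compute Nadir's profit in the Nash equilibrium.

2500

Mine Nadir's profit: π = x_{Nadir}(336 − 4x_{Nadir} − x_{Largo}) − 111x_{Nadir}.
∂π/∂x_{Nadir} = 225 − 8x_{Nadir} − x_{Largo} = 0 ⇒ x_{Nadir} = 28.125 − 0.125x_{Largo}.
By symmetry x_{Largo} = x_{Nadir}; substituting into the reaction function, 1.125x_{Nadir} = 28.125 and x_{Nadir} = 25.
P_{Nadir} = 336 − 4·25 − 25 = 211.
Profit = (211 − 111)·25 = 2500.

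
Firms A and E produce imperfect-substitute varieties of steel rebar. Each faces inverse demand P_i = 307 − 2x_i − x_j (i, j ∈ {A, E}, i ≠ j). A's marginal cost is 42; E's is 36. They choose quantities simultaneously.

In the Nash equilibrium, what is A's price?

Firm A's profit: π = x_A(307 − 2x_A − x_E) − 42x_A.
∂π/∂x_A = 265 − 4x_A − x_E = 0 ⇒ x_A = 66.25 − 0.25x_E.
Similarly x_E = 67.75 − 0.25x_A.
Substituting the second reaction function into the first: x_A = 66.25 − 0.25(67.75 − 0.25x_A), which gives 0.9375x_A = 49.3125 ⇒ x_A = 52.6.
Then x_E = 67.75 − 0.25·52.6 = 54.6.
P_A = 307 − 2·52.6 − 54.6 = 147.2.

147.2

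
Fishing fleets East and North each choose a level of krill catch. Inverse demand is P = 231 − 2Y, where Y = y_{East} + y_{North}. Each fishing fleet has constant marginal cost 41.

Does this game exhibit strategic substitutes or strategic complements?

Fishing fleet East's profit: π = y_{East}(231 − 2(y_{East} + y_{North})) − 41y_{East}.
∂π/∂y_{East} = 190 − 4y_{East} − 2y_{North} = 0, so y_{East} = 47.5 − 0.5y_{North}.
The best-response slope dy_{East}/dy_{North} = −0.5 < 0: the reaction function is downward-sloping, so the choices are strategic substitutes.

strategic substitutes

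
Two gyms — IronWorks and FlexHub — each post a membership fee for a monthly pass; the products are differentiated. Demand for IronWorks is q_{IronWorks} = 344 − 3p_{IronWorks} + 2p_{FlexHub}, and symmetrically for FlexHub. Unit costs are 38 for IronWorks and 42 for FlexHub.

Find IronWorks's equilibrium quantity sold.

231.75

IronWorks's profit: π = (p_{IronWorks} − 38)(344 − 3p_{IronWorks} + 2p_{FlexHub}).
∂π/∂p_{IronWorks} = 458 − 6p_{IronWorks} + 2p_{FlexHub} = 0 ⇒ p_{IronWorks} = 229/3 + (1/3)p_{FlexHub}.
Similarly p_{FlexHub} = 235/3 + (1/3)p_{IronWorks}.
Solving the two reaction functions simultaneously: (1 − (1/3)(1/3))p_{IronWorks} = 229/3 + (1/3)·(235/3), so (8/9)p_{IronWorks} = 922/9 and p_{IronWorks} = 115.25.
Then p_{FlexHub} = 235/3 + (1/3)·115.25 = 116.75.
q_{IronWorks} = 344 − 3·115.25 + 2·116.75 = 231.75.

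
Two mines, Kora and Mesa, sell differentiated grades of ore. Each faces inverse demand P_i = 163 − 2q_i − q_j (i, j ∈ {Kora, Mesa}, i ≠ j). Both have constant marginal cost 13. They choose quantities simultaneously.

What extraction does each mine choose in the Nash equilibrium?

30

Mine Kora's profit: π = q_{Kora}(163 − 2q_{Kora} − q_{Mesa}) − 13q_{Kora}.
∂π/∂q_{Kora} = 150 − 4q_{Kora} − q_{Mesa} = 0 ⇒ q_{Kora} = 37.5 − 0.25q_{Mesa}.
By symmetry q_{Mesa} = q_{Kora}; substituting into the reaction function, 1.25q_{Kora} = 37.5 and q_{Kora} = 30.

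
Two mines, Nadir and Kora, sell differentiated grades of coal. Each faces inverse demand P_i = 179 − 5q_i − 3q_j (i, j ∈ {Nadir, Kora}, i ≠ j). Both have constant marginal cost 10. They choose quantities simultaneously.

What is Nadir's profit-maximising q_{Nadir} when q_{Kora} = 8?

Mine Nadir's profit: π = q_{Nadir}(179 − 5q_{Nadir} − 3q_{Kora}) − 10q_{Nadir}.
∂π/∂q_{Nadir} = 169 − 10q_{Nadir} − 3q_{Kora} = 0 ⇒ q_{Nadir} = 16.9 − 0.3q_{Kora}.
At q_{Kora} = 8: q_{Nadir} = 16.9 − 0.3·8 = 14.5.

14.5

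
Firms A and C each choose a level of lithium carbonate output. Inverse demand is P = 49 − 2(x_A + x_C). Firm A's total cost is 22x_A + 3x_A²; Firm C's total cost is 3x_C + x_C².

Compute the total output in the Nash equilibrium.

8.5

Firm A's profit: π = x_A(49 − 2(x_A + x_C)) − 22x_A − 3x_A².
∂π/∂x_A = 27 − 10x_A − 2x_C = 0, so x_A = 2.7 − 0.2x_C.
For C: ∂π/∂x_C = 46 − 6x_C − 2x_A = 0 ⇒ x_C = 23/3 − (1/3)x_A.
Substituting the second reaction function into the first: x_A = 2.7 − 0.2(23/3 − (1/3)x_A), which gives (14/15)x_A = 7/6 ⇒ x_A = 1.25.
Then x_C = 23/3 − (1/3)·1.25 = 7.25.
Total output: 1.25 + 7.25 = 8.5.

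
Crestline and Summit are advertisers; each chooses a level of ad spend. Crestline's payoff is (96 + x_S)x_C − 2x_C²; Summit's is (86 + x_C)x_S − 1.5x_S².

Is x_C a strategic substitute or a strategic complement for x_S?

strategic complements

Expanding Crestline's payoff: 96x_C + x_Sx_C − 2x_C².
∂π/∂x_C = 96 + x_S − 4x_C = 0, so x_C = 24 + 0.25x_S.
The best-response slope dx_C/dx_S = 0.25 > 0: the reaction function is upward-sloping, so the choices are strategic complements.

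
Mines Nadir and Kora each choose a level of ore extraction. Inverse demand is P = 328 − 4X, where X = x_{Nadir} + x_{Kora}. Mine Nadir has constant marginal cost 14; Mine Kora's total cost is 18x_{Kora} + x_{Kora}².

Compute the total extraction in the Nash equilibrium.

Mine Nadir's profit: π = x_{Nadir}(328 − 4(x_{Nadir} + x_{Kora})) − 14x_{Nadir}.
∂π/∂x_{Nadir} = 314 − 8x_{Nadir} − 4x_{Kora} = 0, so x_{Nadir} = 39.25 − 0.5x_{Kora}.
For Kora: ∂π/∂x_{Kora} = 310 − 10x_{Kora} − 4x_{Nadir} = 0 ⇒ x_{Kora} = 31 − 0.4x_{Nadir}.
Substituting the second reaction function into the first: x_{Nadir} = 39.25 − 0.5(31 − 0.4x_{Nadir}), which gives 0.8x_{Nadir} = 23.75 ⇒ x_{Nadir} = 29.6875.
Then x_{Kora} = 31 − 0.4·29.6875 = 19.125.
Total extraction: 29.6875 + 19.125 = 48.8125.

48.8125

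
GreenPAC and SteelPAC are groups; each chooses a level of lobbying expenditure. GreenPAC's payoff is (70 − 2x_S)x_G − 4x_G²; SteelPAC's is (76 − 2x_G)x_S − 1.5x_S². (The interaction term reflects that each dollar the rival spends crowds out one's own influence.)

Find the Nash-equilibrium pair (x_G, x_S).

2.9, 23.4

Expanding GreenPAC's payoff: 70x_G − 2x_Sx_G − 4x_G².
∂π/∂x_G = 70 − 2x_S − 8x_G = 0, so x_G = 8.75 − 0.25x_S.
Likewise for SteelPAC: x_S = 76/3 − (2/3)x_G.
Solving the two reaction functions simultaneously: (1 − (−0.25)(−2/3))x_G = 8.75 − 0.25·(76/3), so (5/6)x_G = 29/12 and x_G = 2.9.
Then x_S = 76/3 − (2/3)·2.9 = 23.4.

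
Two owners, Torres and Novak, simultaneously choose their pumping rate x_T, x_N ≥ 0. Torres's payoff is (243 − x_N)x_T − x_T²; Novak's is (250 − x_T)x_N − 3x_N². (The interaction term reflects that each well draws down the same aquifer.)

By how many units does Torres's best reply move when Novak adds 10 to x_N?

Expanding Torres's payoff: 243x_T − x_Nx_T − x_T².
∂π/∂x_T = 243 − x_N − 2x_T = 0, so x_T = 121.5 − 0.5x_N.
The reaction-function slope is −0.5, so a 10-unit rise in x_N moves x_T by −0.5 × 10 = −5. Torres's best response falls — the actions are strategic substitutes.

-5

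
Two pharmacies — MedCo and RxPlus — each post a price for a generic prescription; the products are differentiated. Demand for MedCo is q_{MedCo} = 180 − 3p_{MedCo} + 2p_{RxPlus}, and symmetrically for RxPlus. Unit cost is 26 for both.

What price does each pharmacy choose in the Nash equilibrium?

64.5

MedCo's profit: π = (p_{MedCo} − 26)(180 − 3p_{MedCo} + 2p_{RxPlus}).
∂π/∂p_{MedCo} = 258 − 6p_{MedCo} + 2p_{RxPlus} = 0 ⇒ p_{MedCo} = 43 + (1/3)p_{RxPlus}.
The game is symmetric, so in equilibrium p_{RxPlus} = p_{MedCo}: the reaction function gives (2/3)p_{MedCo} = 43, hence p_{MedCo} = 64.5.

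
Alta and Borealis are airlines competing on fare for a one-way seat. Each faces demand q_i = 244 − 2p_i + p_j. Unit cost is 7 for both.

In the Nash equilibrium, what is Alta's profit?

Alta's profit: π = (p_{Alta} − 7)(244 − 2p_{Alta} + p_{Borealis}).
∂π/∂p_{Alta} = 258 − 4p_{Alta} + p_{Borealis} = 0 ⇒ p_{Alta} = 64.5 + 0.25p_{Borealis}.
Setting p_{Alta} = p_{Borealis} in the reaction function: p_{Alta} = 64.5 + 0.25p_{Alta}, so p_{Alta} = 64.5 / 0.75 = 86.
q_{Alta} = 244 − 2·86 + 86 = 158.
Profit = (86 − 7)·158 = 12482.

12482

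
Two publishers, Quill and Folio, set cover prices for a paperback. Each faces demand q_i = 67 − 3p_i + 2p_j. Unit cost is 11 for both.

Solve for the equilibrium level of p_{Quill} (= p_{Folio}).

Quill's profit: π = (p_{Quill} − 11)(67 − 3p_{Quill} + 2p_{Folio}).
∂π/∂p_{Quill} = 100 − 6p_{Quill} + 2p_{Folio} = 0 ⇒ p_{Quill} = 50/3 + (1/3)p_{Folio}.
By symmetry p_{Folio} = p_{Quill}; substituting into the reaction function, (2/3)p_{Quill} = 50/3 and p_{Quill} = 25.

25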